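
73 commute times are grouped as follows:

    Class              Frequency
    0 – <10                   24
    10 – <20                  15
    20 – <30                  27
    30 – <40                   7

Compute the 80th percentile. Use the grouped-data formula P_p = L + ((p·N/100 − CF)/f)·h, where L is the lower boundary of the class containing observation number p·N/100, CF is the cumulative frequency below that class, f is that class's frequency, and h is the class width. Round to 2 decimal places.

27.19

N = 73; target position k = 80/100 · 73 = 58.4.
Cumulative frequencies: 24, 39, 66, 73.
Observation 58.4 falls in the class 20 – <30.
L = 20, CF = 39, f = 27, h = 10.
P80 = 20 + ((58.4 − 39)/27)·10 = 20 + 7.18519 = 27.1852.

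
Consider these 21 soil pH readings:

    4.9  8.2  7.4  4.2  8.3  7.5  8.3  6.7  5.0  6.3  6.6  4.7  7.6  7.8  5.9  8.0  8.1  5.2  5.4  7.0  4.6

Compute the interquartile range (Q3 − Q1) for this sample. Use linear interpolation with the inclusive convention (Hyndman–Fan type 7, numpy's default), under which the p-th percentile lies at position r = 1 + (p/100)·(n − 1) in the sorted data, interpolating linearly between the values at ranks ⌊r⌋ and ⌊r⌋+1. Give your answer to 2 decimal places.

2.60

Sorted: 4.2, 4.6, 4.7, 4.9, 5.0, 5.2, 5.4, 5.9, 6.3, 6.6, 6.7, 7.0, 7.4, 7.5, 7.6, 7.8, 8.0, 8.1, 8.2, 8.3, 8.3.
n = 21.
P25: r = 6 (integer) → 5.2.
P75: r = 16 (integer) → 7.8.
Difference: 7.8 − 5.2 = 2.6.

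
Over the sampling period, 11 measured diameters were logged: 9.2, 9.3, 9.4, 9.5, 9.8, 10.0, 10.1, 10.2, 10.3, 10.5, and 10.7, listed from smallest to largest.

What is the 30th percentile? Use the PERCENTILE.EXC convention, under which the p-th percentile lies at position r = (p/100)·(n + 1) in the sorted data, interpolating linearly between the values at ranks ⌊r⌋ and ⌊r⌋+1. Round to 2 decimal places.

n = 11.
r = (30/100)·(11 + 1) = 3.6.
Rank 3 is 9.4 and rank 4 is 9.5.
Interpolate: 9.4 + 0.6·(9.5 − 9.4) = 9.4 + 0.6·0.1 = 9.46.

9.46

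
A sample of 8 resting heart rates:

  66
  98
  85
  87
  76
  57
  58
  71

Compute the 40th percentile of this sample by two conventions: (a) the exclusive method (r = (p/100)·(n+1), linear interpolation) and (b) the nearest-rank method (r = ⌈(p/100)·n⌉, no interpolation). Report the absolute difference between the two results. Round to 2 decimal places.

Sorted: 57, 58, 66, 71, 76, 85, 87, 98.
n = 8.
(a) r = 3.6; between ranks 3 (66) and 4 (71): 69.
(b) the nearest-rank method: rank 4 → 71.
|69 − 71| = 2.

2.00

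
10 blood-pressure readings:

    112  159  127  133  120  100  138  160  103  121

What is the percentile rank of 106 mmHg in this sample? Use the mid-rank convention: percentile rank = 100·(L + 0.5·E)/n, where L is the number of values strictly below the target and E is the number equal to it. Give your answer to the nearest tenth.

Sorted: 100, 103, 112, 120, 121, 127, 133, 138, 159, 160.
Count below 106: L = 2; count equal: E = 0; n = 10.
Percentile rank = 100·(2 + 0.5·0)/10 = 100·2/10 = 20.

20.0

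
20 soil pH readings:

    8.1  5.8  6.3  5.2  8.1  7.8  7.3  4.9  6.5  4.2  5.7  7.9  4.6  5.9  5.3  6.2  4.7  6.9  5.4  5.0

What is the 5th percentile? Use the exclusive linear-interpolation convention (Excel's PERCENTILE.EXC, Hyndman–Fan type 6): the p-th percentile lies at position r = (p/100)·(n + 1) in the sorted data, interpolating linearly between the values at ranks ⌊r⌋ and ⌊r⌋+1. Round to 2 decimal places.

Sorted: 4.2, 4.6, 4.7, 4.9, 5.0, 5.2, 5.3, 5.4, 5.7, 5.8, 5.9, 6.2, 6.3, 6.5, 6.9, 7.3, 7.8, 7.9, 8.1, 8.1.
n = 20.
r = (5/100)·(20 + 1) = 1.05.
Rank 1 is 4.2 and rank 2 is 4.6.
Interpolate: 4.2 + 0.05·(4.6 − 4.2) = 4.2 + 0.05·0.4 = 4.22.

4.22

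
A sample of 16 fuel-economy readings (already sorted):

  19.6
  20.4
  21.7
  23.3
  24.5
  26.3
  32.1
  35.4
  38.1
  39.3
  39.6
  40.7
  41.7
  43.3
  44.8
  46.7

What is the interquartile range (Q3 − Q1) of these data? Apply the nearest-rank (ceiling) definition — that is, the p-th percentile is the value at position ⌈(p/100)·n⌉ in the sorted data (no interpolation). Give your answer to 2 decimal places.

17.40

n = 16.
P25: rank ⌈25/100·16⌉ = 4 → 23.3.
P75: rank ⌈75/100·16⌉ = 12 → 40.7.
Difference: 40.7 − 23.3 = 17.4.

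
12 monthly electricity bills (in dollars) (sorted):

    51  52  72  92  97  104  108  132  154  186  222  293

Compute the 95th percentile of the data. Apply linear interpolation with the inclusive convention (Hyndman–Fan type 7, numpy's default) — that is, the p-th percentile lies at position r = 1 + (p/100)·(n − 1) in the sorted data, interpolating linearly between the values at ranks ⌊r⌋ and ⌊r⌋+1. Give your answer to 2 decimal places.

n = 12.
r = 1 + (95/100)·(12 − 1) = 1 + 10.45 = 11.45.
Rank 11 is 222 and rank 12 is 293.
Interpolate: 222 + 0.45·(293 − 222) = 222 + 0.45·71 = 253.95.

253.95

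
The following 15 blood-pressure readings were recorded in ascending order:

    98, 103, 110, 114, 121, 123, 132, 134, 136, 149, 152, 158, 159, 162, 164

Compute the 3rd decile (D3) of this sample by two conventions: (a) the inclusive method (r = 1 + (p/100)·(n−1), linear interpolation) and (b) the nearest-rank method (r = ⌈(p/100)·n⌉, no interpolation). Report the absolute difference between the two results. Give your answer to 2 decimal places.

n = 15.
(a) r = 5.2; between ranks 5 (121) and 6 (123): 121.4.
(b) the nearest-rank method: rank 5 → 121.
|121.4 − 121| = 0.4.

0.40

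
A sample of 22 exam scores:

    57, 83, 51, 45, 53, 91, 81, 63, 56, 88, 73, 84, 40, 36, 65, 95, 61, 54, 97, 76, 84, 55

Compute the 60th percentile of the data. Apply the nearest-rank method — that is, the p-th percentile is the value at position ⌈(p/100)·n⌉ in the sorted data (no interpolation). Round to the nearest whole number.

76

Sorted: 36, 40, 45, 51, 53, 54, 55, 56, 57, 61, 63, 65, 73, 76, 81, 83, 84, 84, 88, 91, 95, 97.
n = 22.
Position = ⌈60/100 · 22⌉ = ⌈13.2⌉ = 14.
The value at rank 14 is 76.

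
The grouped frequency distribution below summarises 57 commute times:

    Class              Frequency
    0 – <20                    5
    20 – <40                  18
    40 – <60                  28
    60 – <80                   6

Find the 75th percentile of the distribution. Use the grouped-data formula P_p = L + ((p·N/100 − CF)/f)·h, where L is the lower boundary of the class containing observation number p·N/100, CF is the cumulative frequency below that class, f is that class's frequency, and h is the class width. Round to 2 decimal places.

54.11

N = 57; target position k = 75/100 · 57 = 42.75.
Cumulative frequencies: 5, 23, 51, 57.
Observation 42.75 falls in the class 40 – <60.
L = 40, CF = 23, f = 28, h = 20.
P75 = 40 + ((42.75 − 23)/28)·20 = 40 + 14.1071 = 54.1071.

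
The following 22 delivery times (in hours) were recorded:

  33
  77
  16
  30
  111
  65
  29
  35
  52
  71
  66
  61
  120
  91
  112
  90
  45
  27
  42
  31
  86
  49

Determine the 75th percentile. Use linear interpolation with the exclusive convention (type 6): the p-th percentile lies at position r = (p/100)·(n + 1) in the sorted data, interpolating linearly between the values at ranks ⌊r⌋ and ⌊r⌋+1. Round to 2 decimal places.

Sorted: 16, 27, 29, 30, 31, 33, 35, 42, 45, 49, 52, 61, 65, 66, 71, 77, 86, 90, 91, 111, 112, 120.
n = 22.
r = (75/100)·(22 + 1) = 17.25.
Rank 17 is 86 and rank 18 is 90.
Interpolate: 86 + 0.25·(90 − 86) = 86 + 0.25·4 = 87.

87.00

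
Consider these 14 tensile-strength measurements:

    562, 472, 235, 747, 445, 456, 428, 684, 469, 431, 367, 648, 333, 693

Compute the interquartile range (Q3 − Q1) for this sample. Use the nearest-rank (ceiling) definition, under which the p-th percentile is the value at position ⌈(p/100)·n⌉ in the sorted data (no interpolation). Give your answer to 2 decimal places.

Sorted: 235, 333, 367, 428, 431, 445, 456, 469, 472, 562, 648, 684, 693, 747.
n = 14.
P25: rank ⌈25/100·14⌉ = 4 → 428.
P75: rank ⌈75/100·14⌉ = 11 → 648.
Difference: 648 − 428 = 220.

220.00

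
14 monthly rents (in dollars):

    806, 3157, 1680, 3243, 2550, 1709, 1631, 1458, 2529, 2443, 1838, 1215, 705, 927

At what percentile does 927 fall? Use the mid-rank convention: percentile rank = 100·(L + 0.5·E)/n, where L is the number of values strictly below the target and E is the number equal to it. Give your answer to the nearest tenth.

Sorted: 705, 806, 927, 1215, 1458, 1631, 1680, 1709, 1838, 2443, 2529, 2550, 3157, 3243.
Count below 927: L = 2; count equal: E = 1; n = 14.
Percentile rank = 100·(2 + 0.5·1)/14 = 100·2.5/14 = 17.86.

17.9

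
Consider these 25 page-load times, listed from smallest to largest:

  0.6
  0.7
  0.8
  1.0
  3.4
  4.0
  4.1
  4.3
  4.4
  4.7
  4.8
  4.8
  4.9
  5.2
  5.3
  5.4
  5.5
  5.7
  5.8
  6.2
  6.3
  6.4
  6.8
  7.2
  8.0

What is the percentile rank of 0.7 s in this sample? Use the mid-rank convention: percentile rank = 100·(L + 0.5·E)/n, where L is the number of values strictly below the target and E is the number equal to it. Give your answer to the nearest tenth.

6.0

Count below 0.7: L = 1; count equal: E = 1; n = 25.
Percentile rank = 100·(1 + 0.5·1)/25 = 100·1.5/25 = 6.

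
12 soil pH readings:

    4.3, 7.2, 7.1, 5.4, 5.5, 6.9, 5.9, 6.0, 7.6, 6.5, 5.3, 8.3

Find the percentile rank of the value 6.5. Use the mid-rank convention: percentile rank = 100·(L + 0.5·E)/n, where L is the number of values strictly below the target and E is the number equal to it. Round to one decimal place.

Sorted: 4.3, 5.3, 5.4, 5.5, 5.9, 6.0, 6.5, 6.9, 7.1, 7.2, 7.6, 8.3.
Count below 6.5: L = 6; count equal: E = 1; n = 12.
Percentile rank = 100·(6 + 0.5·1)/12 = 100·6.5/12 = 54.17.

54.2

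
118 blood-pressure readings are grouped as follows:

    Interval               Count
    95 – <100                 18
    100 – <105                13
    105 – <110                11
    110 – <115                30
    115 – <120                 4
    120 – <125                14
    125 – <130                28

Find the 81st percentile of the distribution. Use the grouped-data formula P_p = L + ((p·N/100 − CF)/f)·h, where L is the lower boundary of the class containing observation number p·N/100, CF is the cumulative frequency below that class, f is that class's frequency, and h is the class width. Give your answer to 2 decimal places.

N = 118; target position k = 81/100 · 118 = 95.58.
Cumulative frequencies: 18, 31, 42, 72, 76, 90, 118.
Observation 95.58 falls in the class 125 – <130.
L = 125, CF = 90, f = 28, h = 5.
P81 = 125 + ((95.58 − 90)/28)·5 = 125 + 0.996429 = 125.996.

126.00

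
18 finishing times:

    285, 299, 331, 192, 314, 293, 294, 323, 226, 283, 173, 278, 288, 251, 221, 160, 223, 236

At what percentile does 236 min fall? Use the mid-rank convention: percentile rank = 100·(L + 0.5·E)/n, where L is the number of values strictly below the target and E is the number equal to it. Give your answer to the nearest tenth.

Sorted: 160, 173, 192, 221, 223, 226, 236, 251, 278, 283, 285, 288, 293, 294, 299, 314, 323, 331.
Count below 236: L = 6; count equal: E = 1; n = 18.
Percentile rank = 100·(6 + 0.5·1)/18 = 100·6.5/18 = 36.11.

36.1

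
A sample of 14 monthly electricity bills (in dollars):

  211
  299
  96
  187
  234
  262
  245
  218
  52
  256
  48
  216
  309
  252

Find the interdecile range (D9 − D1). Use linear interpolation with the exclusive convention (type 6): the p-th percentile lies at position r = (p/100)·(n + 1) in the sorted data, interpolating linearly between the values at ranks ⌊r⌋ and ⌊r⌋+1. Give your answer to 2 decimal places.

254.00

Sorted: 48, 52, 96, 187, 211, 216, 218, 234, 245, 252, 256, 262, 299, 309.
n = 14.
P10: r = 1.5; ranks 1–2 are 48, 52; interpolating gives 50.
P90: r = 13.5; ranks 13–14 are 299, 309; interpolating gives 304.
Difference: 304 − 50 = 254.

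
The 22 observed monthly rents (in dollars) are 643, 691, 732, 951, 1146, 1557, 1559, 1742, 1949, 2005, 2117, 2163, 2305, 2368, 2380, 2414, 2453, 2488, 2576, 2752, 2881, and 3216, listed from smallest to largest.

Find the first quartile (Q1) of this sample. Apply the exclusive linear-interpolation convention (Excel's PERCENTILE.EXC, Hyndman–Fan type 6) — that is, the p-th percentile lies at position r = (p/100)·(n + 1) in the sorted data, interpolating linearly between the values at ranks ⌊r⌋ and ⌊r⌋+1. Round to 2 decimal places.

1454.25

n = 22.
r = (25/100)·(22 + 1) = 5.75.
Rank 5 is 1146 and rank 6 is 1557.
Interpolate: 1146 + 0.75·(1557 − 1146) = 1146 + 0.75·411 = 1454.25.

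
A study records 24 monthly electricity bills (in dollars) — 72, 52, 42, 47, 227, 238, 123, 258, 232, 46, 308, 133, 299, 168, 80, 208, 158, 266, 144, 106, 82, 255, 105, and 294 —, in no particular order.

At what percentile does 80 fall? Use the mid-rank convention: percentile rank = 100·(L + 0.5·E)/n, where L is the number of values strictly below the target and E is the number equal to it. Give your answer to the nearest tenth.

Sorted: 42, 46, 47, 52, 72, 80, 82, 105, 106, 123, 133, 144, 158, 168, 208, 227, 232, 238, 255, 258, 266, 294, 299, 308.
Count below 80: L = 5; count equal: E = 1; n = 24.
Percentile rank = 100·(5 + 0.5·1)/24 = 100·5.5/24 = 22.92.

22.9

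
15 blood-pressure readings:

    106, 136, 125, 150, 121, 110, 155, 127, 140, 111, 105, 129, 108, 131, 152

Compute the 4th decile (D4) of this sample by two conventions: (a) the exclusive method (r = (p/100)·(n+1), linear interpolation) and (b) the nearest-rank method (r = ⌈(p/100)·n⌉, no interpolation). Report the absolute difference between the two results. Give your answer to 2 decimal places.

Sorted: 105, 106, 108, 110, 111, 121, 125, 127, 129, 131, 136, 140, 150, 152, 155.
n = 15.
(a) r = 6.4; between ranks 6 (121) and 7 (125): 122.6.
(b) the nearest-rank method: rank 6 → 121.
|122.6 − 121| = 1.6.

1.60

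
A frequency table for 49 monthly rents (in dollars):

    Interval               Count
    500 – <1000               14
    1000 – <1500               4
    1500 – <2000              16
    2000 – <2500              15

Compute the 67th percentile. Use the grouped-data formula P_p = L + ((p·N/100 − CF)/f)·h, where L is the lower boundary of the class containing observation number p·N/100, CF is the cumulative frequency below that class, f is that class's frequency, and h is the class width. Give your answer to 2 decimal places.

1963.44

N = 49; target position k = 67/100 · 49 = 32.83.
Cumulative frequencies: 14, 18, 34, 49.
Observation 32.83 falls in the class 1500 – <2000.
L = 1500, CF = 18, f = 16, h = 500.
P67 = 1500 + ((32.83 − 18)/16)·500 = 1500 + 463.438 = 1963.44.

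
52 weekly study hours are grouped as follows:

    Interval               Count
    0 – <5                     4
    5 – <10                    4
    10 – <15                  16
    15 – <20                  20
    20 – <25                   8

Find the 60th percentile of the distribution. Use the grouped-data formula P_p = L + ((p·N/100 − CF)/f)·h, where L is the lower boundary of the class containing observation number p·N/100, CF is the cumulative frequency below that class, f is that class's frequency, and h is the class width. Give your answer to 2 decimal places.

16.80

N = 52; target position k = 60/100 · 52 = 31.2.
Cumulative frequencies: 4, 8, 24, 44, 52.
Observation 31.2 falls in the class 15 – <20.
L = 15, CF = 24, f = 20, h = 5.
P60 = 15 + ((31.2 − 24)/20)·5 = 15 + 1.8 = 16.8.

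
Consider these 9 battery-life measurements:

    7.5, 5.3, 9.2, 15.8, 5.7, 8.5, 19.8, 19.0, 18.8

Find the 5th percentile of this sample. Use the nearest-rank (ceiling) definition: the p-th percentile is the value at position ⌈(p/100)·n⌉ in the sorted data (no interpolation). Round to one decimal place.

5.3

Sorted: 5.3, 5.7, 7.5, 8.5, 9.2, 15.8, 18.8, 19.0, 19.8.
n = 9.
Position = ⌈5/100 · 9⌉ = ⌈0.45⌉ = 1.
The value at rank 1 is 5.3.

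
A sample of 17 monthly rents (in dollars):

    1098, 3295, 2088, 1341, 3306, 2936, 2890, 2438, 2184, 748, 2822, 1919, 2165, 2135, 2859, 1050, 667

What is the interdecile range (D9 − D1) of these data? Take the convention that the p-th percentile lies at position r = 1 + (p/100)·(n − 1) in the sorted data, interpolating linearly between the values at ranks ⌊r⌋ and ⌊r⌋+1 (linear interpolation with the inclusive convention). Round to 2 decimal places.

Sorted: 667, 748, 1050, 1098, 1341, 1919, 2088, 2135, 2165, 2184, 2438, 2822, 2859, 2890, 2936, 3295, 3306.
n = 17.
P10: r = 2.6; ranks 2–3 are 748, 1050; interpolating gives 929.2.
P90: r = 15.4; ranks 15–16 are 2936, 3295; interpolating gives 3079.6.
Difference: 3079.6 − 929.2 = 2150.4.

2150.40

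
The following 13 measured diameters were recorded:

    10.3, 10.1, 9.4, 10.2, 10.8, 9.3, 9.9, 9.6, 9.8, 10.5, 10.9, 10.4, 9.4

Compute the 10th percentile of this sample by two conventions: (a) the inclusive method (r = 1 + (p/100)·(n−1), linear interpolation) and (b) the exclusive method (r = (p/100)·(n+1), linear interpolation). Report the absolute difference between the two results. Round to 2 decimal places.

Sorted: 9.3, 9.4, 9.4, 9.6, 9.8, 9.9, 10.1, 10.2, 10.3, 10.4, 10.5, 10.8, 10.9.
n = 13.
(a) r = 2.2; between ranks 2 (9.4) and 3 (9.4): 9.4.
(b) r = 1.4; between ranks 1 (9.3) and 2 (9.4): 9.34.
|9.4 − 9.34| = 0.06.

0.06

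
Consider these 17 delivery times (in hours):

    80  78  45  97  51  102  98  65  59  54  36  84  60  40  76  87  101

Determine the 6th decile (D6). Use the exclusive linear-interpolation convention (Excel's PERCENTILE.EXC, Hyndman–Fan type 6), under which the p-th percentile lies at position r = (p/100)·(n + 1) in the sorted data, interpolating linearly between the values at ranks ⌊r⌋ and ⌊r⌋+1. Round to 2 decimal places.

Sorted: 36, 40, 45, 51, 54, 59, 60, 65, 76, 78, 80, 84, 87, 97, 98, 101, 102.
n = 17.
r = (60/100)·(17 + 1) = 10.8.
Rank 10 is 78 and rank 11 is 80.
Interpolate: 78 + 0.8·(80 − 78) = 78 + 0.8·2 = 79.6.

79.60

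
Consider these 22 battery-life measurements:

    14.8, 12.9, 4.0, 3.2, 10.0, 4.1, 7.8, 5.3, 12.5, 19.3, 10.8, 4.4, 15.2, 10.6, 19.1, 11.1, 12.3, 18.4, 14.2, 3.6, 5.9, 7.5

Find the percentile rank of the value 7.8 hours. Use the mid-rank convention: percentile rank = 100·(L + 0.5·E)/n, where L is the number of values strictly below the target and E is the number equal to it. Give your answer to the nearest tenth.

38.6

Sorted: 3.2, 3.6, 4.0, 4.1, 4.4, 5.3, 5.9, 7.5, 7.8, 10.0, 10.6, 10.8, 11.1, 12.3, 12.5, 12.9, 14.2, 14.8, 15.2, 18.4, 19.1, 19.3.
Count below 7.8: L = 8; count equal: E = 1; n = 22.
Percentile rank = 100·(8 + 0.5·1)/22 = 100·8.5/22 = 38.64.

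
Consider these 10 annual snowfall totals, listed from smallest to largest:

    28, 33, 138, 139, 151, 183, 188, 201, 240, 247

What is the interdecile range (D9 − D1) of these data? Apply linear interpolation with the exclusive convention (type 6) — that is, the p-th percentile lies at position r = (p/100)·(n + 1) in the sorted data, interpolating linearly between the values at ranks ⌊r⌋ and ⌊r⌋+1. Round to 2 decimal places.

217.80

n = 10.
P10: r = 1.1; ranks 1–2 are 28, 33; interpolating gives 28.5.
P90: r = 9.9; ranks 9–10 are 240, 247; interpolating gives 246.3.
Difference: 246.3 − 28.5 = 217.8.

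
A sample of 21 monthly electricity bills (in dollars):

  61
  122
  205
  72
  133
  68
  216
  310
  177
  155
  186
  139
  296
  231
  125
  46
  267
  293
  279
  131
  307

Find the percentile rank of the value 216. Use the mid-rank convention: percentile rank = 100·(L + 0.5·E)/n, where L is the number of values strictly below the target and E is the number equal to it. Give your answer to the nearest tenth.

Sorted: 46, 61, 68, 72, 122, 125, 131, 133, 139, 155, 177, 186, 205, 216, 231, 267, 279, 293, 296, 307, 310.
Count below 216: L = 13; count equal: E = 1; n = 21.
Percentile rank = 100·(13 + 0.5·1)/21 = 100·13.5/21 = 64.29.

64.3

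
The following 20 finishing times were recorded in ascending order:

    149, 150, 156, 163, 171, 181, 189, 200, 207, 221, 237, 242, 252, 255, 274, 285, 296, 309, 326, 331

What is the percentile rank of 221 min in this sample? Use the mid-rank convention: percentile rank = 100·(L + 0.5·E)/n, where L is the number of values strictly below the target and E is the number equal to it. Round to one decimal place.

47.5

Count below 221: L = 9; count equal: E = 1; n = 20.
Percentile rank = 100·(9 + 0.5·1)/20 = 100·9.5/20 = 47.5.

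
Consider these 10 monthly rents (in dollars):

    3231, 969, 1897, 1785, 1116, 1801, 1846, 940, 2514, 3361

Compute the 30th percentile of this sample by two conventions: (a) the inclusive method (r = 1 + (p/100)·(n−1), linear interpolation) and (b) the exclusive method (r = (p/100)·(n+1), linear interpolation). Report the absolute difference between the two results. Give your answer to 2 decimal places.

Sorted: 940, 969, 1116, 1785, 1801, 1846, 1897, 2514, 3231, 3361.
n = 10.
(a) r = 3.7; between ranks 3 (1116) and 4 (1785): 1584.3.
(b) r = 3.3; between ranks 3 (1116) and 4 (1785): 1316.7.
|1584.3 − 1316.7| = 267.6.

267.60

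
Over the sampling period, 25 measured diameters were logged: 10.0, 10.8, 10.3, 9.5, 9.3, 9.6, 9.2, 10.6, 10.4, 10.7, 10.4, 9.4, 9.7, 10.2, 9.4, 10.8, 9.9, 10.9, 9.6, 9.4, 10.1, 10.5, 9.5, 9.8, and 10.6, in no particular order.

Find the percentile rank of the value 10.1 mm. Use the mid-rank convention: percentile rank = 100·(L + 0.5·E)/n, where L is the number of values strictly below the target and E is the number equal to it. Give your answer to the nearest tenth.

Sorted: 9.2, 9.3, 9.4, 9.4, 9.4, 9.5, 9.5, 9.6, 9.6, 9.7, 9.8, 9.9, 10.0, 10.1, 10.2, 10.3, 10.4, 10.4, 10.5, 10.6, 10.6, 10.7, 10.8, 10.8, 10.9.
Count below 10.1: L = 13; count equal: E = 1; n = 25.
Percentile rank = 100·(13 + 0.5·1)/25 = 100·13.5/25 = 54.

54.0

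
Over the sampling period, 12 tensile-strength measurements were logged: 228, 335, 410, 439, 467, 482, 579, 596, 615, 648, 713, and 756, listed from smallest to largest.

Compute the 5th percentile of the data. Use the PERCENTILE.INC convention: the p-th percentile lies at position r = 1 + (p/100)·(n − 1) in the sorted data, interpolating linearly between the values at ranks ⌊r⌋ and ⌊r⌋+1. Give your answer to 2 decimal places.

n = 12.
r = 1 + (5/100)·(12 − 1) = 1 + 0.55 = 1.55.
Rank 1 is 228 and rank 2 is 335.
Interpolate: 228 + 0.55·(335 − 228) = 228 + 0.55·107 = 286.85.

286.85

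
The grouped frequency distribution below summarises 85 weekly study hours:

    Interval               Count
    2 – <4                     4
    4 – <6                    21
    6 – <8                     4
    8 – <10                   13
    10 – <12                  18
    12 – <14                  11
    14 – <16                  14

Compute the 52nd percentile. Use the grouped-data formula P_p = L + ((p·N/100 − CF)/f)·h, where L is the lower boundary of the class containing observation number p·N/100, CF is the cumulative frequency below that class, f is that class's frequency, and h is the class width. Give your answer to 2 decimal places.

N = 85; target position k = 52/100 · 85 = 44.2.
Cumulative frequencies: 4, 25, 29, 42, 60, 71, 85.
Observation 44.2 falls in the class 10 – <12.
L = 10, CF = 42, f = 18, h = 2.
P52 = 10 + ((44.2 − 42)/18)·2 = 10 + 0.244444 = 10.2444.

10.24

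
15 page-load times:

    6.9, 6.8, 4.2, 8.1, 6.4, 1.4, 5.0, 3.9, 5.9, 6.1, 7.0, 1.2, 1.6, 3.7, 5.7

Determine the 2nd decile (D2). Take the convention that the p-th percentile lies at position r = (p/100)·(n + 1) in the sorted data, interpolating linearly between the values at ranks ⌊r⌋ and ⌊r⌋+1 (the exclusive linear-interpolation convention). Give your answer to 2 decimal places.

Sorted: 1.2, 1.4, 1.6, 3.7, 3.9, 4.2, 5.0, 5.7, 5.9, 6.1, 6.4, 6.8, 6.9, 7.0, 8.1.
n = 15.
r = (20/100)·(15 + 1) = 3.2.
Rank 3 is 1.6 and rank 4 is 3.7.
Interpolate: 1.6 + 0.2·(3.7 − 1.6) = 1.6 + 0.2·2.1 = 2.02.

2.02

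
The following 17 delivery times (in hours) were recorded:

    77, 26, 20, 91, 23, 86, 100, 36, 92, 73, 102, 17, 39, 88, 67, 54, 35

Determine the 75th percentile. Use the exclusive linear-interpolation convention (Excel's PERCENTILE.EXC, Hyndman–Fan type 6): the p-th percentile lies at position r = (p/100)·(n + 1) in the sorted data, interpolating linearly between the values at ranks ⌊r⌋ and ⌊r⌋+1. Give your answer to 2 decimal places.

89.50

Sorted: 17, 20, 23, 26, 35, 36, 39, 54, 67, 73, 77, 86, 88, 91, 92, 100, 102.
n = 17.
r = (75/100)·(17 + 1) = 13.5.
Rank 13 is 88 and rank 14 is 91.
Interpolate: 88 + 0.5·(91 − 88) = 88 + 0.5·3 = 89.5.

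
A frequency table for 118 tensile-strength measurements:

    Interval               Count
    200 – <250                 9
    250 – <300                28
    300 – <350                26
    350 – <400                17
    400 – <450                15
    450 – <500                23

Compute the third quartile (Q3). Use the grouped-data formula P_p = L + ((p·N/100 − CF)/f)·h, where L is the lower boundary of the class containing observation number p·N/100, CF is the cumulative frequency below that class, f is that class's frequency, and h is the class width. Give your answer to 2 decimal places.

N = 118; target position k = 75/100 · 118 = 88.5.
Cumulative frequencies: 9, 37, 63, 80, 95, 118.
Observation 88.5 falls in the class 400 – <450.
L = 400, CF = 80, f = 15, h = 50.
P75 = 400 + ((88.5 − 80)/15)·50 = 400 + 28.3333 = 428.333.

428.33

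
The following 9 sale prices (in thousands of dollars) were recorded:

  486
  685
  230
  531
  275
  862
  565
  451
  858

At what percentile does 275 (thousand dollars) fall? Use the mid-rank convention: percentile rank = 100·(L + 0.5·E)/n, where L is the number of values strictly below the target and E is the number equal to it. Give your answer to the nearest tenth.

Sorted: 230, 275, 451, 486, 531, 565, 685, 858, 862.
Count below 275: L = 1; count equal: E = 1; n = 9.
Percentile rank = 100·(1 + 0.5·1)/9 = 100·1.5/9 = 16.67.

16.7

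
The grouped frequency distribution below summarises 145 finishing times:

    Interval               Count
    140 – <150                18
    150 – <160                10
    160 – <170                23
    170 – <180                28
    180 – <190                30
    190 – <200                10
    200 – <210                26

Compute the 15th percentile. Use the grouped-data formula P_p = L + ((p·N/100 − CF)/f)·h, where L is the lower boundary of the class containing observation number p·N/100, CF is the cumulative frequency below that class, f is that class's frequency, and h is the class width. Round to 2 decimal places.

N = 145; target position k = 15/100 · 145 = 21.75.
Cumulative frequencies: 18, 28, 51, 79, 109, 119, 145.
Observation 21.75 falls in the class 150 – <160.
L = 150, CF = 18, f = 10, h = 10.
P15 = 150 + ((21.75 − 18)/10)·10 = 150 + 3.75 = 153.75.

153.75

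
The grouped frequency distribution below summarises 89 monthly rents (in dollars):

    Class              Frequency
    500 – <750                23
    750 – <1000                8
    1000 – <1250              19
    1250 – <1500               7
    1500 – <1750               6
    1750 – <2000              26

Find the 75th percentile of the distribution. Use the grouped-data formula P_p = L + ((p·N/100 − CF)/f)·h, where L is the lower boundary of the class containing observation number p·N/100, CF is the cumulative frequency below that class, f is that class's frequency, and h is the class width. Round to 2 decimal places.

1786.06

N = 89; target position k = 75/100 · 89 = 66.75.
Cumulative frequencies: 23, 31, 50, 57, 63, 89.
Observation 66.75 falls in the class 1750 – <2000.
L = 1750, CF = 63, f = 26, h = 250.
P75 = 1750 + ((66.75 − 63)/26)·250 = 1750 + 36.0577 = 1786.06.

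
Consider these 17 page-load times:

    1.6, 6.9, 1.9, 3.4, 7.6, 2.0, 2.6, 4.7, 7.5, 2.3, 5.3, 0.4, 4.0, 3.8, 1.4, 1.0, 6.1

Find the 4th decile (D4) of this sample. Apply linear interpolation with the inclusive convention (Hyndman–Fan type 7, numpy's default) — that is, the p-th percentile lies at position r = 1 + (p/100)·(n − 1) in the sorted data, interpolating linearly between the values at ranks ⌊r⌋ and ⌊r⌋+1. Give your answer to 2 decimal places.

Sorted: 0.4, 1.0, 1.4, 1.6, 1.9, 2.0, 2.3, 2.6, 3.4, 3.8, 4.0, 4.7, 5.3, 6.1, 6.9, 7.5, 7.6.
n = 17.
r = 1 + (40/100)·(17 − 1) = 1 + 6.4 = 7.4.
Rank 7 is 2.3 and rank 8 is 2.6.
Interpolate: 2.3 + 0.4·(2.6 − 2.3) = 2.3 + 0.4·0.3 = 2.42.

2.42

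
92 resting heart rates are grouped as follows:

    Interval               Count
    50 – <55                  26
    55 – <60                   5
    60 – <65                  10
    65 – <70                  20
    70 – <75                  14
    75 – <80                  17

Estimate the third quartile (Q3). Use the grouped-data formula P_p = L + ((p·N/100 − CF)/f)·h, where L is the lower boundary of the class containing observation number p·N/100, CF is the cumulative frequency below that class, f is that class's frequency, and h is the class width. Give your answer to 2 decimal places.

72.86

N = 92; target position k = 75/100 · 92 = 69.
Cumulative frequencies: 26, 31, 41, 61, 75, 92.
Observation 69 falls in the class 70 – <75.
L = 70, CF = 61, f = 14, h = 5.
P75 = 70 + ((69 − 61)/14)·5 = 70 + 2.85714 = 72.8571.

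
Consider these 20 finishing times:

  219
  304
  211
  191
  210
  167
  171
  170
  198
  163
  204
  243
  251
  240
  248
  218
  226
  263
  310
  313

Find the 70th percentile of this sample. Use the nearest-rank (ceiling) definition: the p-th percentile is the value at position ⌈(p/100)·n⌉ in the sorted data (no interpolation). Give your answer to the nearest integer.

Sorted: 163, 167, 170, 171, 191, 198, 204, 210, 211, 218, 219, 226, 240, 243, 248, 251, 263, 304, 310, 313.
n = 20.
Position = ⌈70/100 · 20⌉ = ⌈14⌉ = 14.
The value at rank 14 is 243.

243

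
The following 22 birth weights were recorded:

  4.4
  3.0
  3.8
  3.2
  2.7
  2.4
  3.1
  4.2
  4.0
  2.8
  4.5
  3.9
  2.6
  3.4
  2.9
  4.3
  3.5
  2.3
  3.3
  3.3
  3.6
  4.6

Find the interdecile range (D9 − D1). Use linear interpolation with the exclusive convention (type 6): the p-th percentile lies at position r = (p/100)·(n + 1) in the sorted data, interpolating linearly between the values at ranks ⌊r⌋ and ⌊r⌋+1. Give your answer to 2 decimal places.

2.01

Sorted: 2.3, 2.4, 2.6, 2.7, 2.8, 2.9, 3.0, 3.1, 3.2, 3.3, 3.3, 3.4, 3.5, 3.6, 3.8, 3.9, 4.0, 4.2, 4.3, 4.4, 4.5, 4.6.
n = 22.
P10: r = 2.3; ranks 2–3 are 2.4, 2.6; interpolating gives 2.46.
P90: r = 20.7; ranks 20–21 are 4.4, 4.5; interpolating gives 4.47.
Difference: 4.47 − 2.46 = 2.01.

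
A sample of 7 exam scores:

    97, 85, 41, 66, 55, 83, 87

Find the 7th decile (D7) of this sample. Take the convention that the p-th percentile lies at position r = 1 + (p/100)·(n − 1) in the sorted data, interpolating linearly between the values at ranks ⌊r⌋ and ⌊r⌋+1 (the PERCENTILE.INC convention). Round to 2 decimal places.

Sorted: 41, 55, 66, 83, 85, 87, 97.
n = 7.
r = 1 + (70/100)·(7 − 1) = 1 + 4.2 = 5.2.
Rank 5 is 85 and rank 6 is 87.
Interpolate: 85 + 0.2·(87 − 85) = 85 + 0.2·2 = 85.4.

85.40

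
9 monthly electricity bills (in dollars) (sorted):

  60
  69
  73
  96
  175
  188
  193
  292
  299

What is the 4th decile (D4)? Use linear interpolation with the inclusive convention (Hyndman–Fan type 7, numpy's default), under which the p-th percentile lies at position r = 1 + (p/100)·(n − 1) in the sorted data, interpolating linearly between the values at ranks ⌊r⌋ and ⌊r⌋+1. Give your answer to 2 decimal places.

n = 9.
r = 1 + (40/100)·(9 − 1) = 1 + 3.2 = 4.2.
Rank 4 is 96 and rank 5 is 175.
Interpolate: 96 + 0.2·(175 − 96) = 96 + 0.2·79 = 111.8.

111.80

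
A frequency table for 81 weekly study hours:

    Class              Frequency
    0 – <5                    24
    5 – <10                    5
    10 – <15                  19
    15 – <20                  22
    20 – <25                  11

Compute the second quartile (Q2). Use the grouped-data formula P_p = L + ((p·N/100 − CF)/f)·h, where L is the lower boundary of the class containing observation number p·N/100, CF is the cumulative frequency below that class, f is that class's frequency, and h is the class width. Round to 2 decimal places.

13.03

N = 81; target position k = 50/100 · 81 = 40.5.
Cumulative frequencies: 24, 29, 48, 70, 81.
Observation 40.5 falls in the class 10 – <15.
L = 10, CF = 29, f = 19, h = 5.
P50 = 10 + ((40.5 − 29)/19)·5 = 10 + 3.02632 = 13.0263.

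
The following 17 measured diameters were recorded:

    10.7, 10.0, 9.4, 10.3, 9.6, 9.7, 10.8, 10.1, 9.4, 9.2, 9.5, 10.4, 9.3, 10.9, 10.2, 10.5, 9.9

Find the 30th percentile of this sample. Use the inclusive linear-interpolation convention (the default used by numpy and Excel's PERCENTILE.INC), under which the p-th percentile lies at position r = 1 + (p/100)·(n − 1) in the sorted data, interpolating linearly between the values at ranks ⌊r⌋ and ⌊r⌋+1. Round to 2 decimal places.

Sorted: 9.2, 9.3, 9.4, 9.4, 9.5, 9.6, 9.7, 9.9, 10.0, 10.1, 10.2, 10.3, 10.4, 10.5, 10.7, 10.8, 10.9.
n = 17.
r = 1 + (30/100)·(17 − 1) = 1 + 4.8 = 5.8.
Rank 5 is 9.5 and rank 6 is 9.6.
Interpolate: 9.5 + 0.8·(9.6 − 9.5) = 9.5 + 0.8·0.1 = 9.58.

9.58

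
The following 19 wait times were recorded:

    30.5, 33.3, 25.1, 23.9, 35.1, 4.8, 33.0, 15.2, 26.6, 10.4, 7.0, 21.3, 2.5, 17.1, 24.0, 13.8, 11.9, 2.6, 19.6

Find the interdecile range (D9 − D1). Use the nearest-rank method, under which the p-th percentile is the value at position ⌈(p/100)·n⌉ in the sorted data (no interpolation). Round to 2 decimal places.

30.70

Sorted: 2.5, 2.6, 4.8, 7.0, 10.4, 11.9, 13.8, 15.2, 17.1, 19.6, 21.3, 23.9, 24.0, 25.1, 26.6, 30.5, 33.0, 33.3, 35.1.
n = 19.
P10: rank ⌈10/100·19⌉ = 2 → 2.6.
P90: rank ⌈90/100·19⌉ = 18 → 33.3.
Difference: 33.3 − 2.6 = 30.7.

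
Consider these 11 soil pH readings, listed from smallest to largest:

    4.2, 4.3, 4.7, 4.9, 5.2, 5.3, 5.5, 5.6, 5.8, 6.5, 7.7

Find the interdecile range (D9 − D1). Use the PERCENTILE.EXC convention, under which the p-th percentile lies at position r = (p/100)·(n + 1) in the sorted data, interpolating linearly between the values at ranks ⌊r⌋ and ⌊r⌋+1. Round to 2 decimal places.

n = 11.
P10: r = 1.2; ranks 1–2 are 4.2, 4.3; interpolating gives 4.22.
P90: r = 10.8; ranks 10–11 are 6.5, 7.7; interpolating gives 7.46.
Difference: 7.46 − 4.22 = 3.24.

3.24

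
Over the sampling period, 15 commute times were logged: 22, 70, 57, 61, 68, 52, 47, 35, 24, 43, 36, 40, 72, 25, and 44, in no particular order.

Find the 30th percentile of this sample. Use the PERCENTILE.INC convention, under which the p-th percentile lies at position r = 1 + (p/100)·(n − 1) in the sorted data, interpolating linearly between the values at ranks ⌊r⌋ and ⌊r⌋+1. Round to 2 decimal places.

36.80

Sorted: 22, 24, 25, 35, 36, 40, 43, 44, 47, 52, 57, 61, 68, 70, 72.
n = 15.
r = 1 + (30/100)·(15 − 1) = 1 + 4.2 = 5.2.
Rank 5 is 36 and rank 6 is 40.
Interpolate: 36 + 0.2·(40 − 36) = 36 + 0.2·4 = 36.8.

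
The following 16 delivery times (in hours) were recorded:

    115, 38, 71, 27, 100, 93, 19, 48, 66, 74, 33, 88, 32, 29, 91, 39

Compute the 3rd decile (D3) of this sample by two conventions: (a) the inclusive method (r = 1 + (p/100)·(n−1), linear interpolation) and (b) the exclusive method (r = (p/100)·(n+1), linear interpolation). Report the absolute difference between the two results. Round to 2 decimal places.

Sorted: 19, 27, 29, 32, 33, 38, 39, 48, 66, 71, 74, 88, 91, 93, 100, 115.
n = 16.
(a) r = 5.5; between ranks 5 (33) and 6 (38): 35.5.
(b) r = 5.1; between ranks 5 (33) and 6 (38): 33.5.
|35.5 − 33.5| = 2.

2.00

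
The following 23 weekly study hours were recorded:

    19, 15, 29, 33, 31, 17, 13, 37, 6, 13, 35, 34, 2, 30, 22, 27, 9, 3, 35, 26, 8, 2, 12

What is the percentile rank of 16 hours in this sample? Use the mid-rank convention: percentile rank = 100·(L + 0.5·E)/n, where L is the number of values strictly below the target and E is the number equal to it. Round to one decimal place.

Sorted: 2, 2, 3, 6, 8, 9, 12, 13, 13, 15, 17, 19, 22, 26, 27, 29, 30, 31, 33, 34, 35, 35, 37.
Count below 16: L = 10; count equal: E = 0; n = 23.
Percentile rank = 100·(10 + 0.5·0)/23 = 100·10/23 = 43.48.

43.5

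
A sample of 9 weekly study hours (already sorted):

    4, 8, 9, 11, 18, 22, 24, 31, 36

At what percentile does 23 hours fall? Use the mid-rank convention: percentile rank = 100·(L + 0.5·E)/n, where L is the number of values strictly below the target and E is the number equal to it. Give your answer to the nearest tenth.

Count below 23: L = 6; count equal: E = 0; n = 9.
Percentile rank = 100·(6 + 0.5·0)/9 = 100·6/9 = 66.67.

66.7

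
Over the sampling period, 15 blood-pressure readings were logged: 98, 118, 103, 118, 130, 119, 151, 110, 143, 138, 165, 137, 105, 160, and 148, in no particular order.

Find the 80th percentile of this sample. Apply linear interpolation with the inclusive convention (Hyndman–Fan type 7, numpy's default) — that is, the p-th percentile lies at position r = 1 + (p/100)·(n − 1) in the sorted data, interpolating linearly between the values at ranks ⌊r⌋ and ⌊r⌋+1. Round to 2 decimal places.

148.60

Sorted: 98, 103, 105, 110, 118, 118, 119, 130, 137, 138, 143, 148, 151, 160, 165.
n = 15.
r = 1 + (80/100)·(15 − 1) = 1 + 11.2 = 12.2.
Rank 12 is 148 and rank 13 is 151.
Interpolate: 148 + 0.2·(151 − 148) = 148 + 0.2·3 = 148.6.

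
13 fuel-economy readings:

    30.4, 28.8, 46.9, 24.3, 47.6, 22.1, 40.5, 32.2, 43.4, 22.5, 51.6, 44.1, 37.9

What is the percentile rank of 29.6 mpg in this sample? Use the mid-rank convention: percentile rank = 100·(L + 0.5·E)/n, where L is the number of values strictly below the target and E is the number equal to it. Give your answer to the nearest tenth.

30.8

Sorted: 22.1, 22.5, 24.3, 28.8, 30.4, 32.2, 37.9, 40.5, 43.4, 44.1, 46.9, 47.6, 51.6.
Count below 29.6: L = 4; count equal: E = 0; n = 13.
Percentile rank = 100·(4 + 0.5·0)/13 = 100·4/13 = 30.77.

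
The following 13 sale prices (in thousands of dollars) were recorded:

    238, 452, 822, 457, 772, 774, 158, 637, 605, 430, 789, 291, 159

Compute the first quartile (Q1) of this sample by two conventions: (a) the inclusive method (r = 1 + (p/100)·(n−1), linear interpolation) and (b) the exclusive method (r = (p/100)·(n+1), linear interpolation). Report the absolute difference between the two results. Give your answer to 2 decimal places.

26.50

Sorted: 158, 159, 238, 291, 430, 452, 457, 605, 637, 772, 774, 789, 822.
n = 13.
(a) r = 4 → value at rank 4 = 291.
(b) r = 3.5; between ranks 3 (238) and 4 (291): 264.5.
|291 − 264.5| = 26.5.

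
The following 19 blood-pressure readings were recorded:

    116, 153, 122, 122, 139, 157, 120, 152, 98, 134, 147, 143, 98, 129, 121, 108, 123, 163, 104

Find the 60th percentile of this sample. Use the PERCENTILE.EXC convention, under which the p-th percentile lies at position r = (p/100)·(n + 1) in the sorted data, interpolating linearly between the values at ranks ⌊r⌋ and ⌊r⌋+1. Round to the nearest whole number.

134

Sorted: 98, 98, 104, 108, 116, 120, 121, 122, 122, 123, 129, 134, 139, 143, 147, 152, 153, 157, 163.
n = 19.
r = (60/100)·(19 + 1) = 12.
r is an integer, so P60 is the value at rank 12: 134.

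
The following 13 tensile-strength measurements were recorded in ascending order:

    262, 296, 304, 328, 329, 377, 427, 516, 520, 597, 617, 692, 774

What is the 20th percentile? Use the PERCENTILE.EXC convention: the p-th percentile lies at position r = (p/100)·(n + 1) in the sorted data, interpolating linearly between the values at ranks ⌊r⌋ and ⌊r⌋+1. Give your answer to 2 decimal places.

302.40

n = 13.
r = (20/100)·(13 + 1) = 2.8.
Rank 2 is 296 and rank 3 is 304.
Interpolate: 296 + 0.8·(304 − 296) = 296 + 0.8·8 = 302.4.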